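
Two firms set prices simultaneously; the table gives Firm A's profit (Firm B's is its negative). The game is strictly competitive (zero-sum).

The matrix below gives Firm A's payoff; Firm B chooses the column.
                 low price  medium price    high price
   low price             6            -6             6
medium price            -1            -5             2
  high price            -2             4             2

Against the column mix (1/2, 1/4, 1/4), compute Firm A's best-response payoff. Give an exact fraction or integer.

low price: (6)·(1/2) + (-6)·(1/4) + (6)·(1/4) = 3.
medium price: (-1)·(1/2) + (-5)·(1/4) + (2)·(1/4) = -5/4.
high price: (-2)·(1/2) + (4)·(1/4) + (2)·(1/4) = 1/2.
The best pure response is low price with expected payoff 3.

3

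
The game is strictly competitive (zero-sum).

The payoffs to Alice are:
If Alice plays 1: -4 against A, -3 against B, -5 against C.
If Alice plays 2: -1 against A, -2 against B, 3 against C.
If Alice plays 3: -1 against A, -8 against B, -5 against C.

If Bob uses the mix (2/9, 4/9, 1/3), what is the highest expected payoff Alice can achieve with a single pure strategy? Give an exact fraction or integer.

1: (-4)·(2/9) + (-3)·(4/9) + (-5)·(1/3) = -35/9.
2: (-1)·(2/9) + (-2)·(4/9) + (3)·(1/3) = -1/9.
3: (-1)·(2/9) + (-8)·(4/9) + (-5)·(1/3) = -49/9.
The best pure response is 2 with expected payoff -1/9.

-1/9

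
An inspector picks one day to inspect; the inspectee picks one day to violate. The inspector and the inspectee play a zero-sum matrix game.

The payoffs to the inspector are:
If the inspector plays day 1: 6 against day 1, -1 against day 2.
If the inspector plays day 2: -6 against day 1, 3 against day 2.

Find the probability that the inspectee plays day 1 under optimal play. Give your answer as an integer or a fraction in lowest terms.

1/4

Row minima are -1 and -6, so the inspector's maximin is -1; column maxima are 6 and 3, so the inspectee's minimax is 3. These differ, so the equilibrium is in mixed strategies.
Let the inspectee play day 1 with probability q. The inspector is indifferent when 6q − (1−q) = −6q + 3(1−q), giving q = 1/4.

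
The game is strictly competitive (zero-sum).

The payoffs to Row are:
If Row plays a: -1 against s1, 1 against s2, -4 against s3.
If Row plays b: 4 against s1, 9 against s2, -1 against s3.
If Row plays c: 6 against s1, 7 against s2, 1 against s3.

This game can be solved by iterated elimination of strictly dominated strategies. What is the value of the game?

Row a is strictly dominated by row b (4>-1, 9>1, -1>-4); eliminate a.
Column s1 is strictly dominated by s3 for Column (-1<4, 1<6); eliminate s1.
Column s2 is strictly dominated by s3 for Column (-1<9, 1<7); eliminate s2.
Row b is strictly dominated by row c (1>-1); eliminate b.
Only (c, s3) remains, with payoff 1.

1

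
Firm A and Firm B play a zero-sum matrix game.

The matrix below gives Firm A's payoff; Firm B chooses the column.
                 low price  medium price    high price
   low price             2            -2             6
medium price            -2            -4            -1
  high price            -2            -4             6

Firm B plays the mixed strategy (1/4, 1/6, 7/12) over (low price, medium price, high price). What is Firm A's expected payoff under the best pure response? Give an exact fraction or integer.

11/3

low price: (2)·(1/4) + (-2)·(1/6) + (6)·(7/12) = 11/3.
medium price: (-2)·(1/4) + (-4)·(1/6) + (-1)·(7/12) = -7/4.
high price: (-2)·(1/4) + (-4)·(1/6) + (6)·(7/12) = 7/3.
The best pure response is low price with expected payoff 11/3.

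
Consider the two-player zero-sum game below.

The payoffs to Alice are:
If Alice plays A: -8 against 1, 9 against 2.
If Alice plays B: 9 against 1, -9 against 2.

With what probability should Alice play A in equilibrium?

18/35

Row minima are -8 and -9, so Alice's maximin is -8; column maxima are 9 and 9, so Bob's minimax is 9. These differ, so the equilibrium is in mixed strategies.
Let Alice play A with probability p. Bob is indifferent when −8p + 9(1−p) = 9p − 9(1−p), giving p = 18/35.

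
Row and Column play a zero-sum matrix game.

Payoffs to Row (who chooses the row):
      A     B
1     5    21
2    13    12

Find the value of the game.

Row minima are 5 and 12, so Row's maximin is 12; column maxima are 13 and 21, so Column's minimax is 13. These differ, so the equilibrium is in mixed strategies.
Let Row play 1 with probability p. Column is indifferent when 5p + 13(1−p) = 21p + 12(1−p), giving p = 1/17.
Let Column play A with probability q. Row is indifferent when 5q + 21(1−q) = 13q + 12(1−q), giving q = 9/17.
The value is 5·(9/17) + (21)·(8/17) = 213/17.

213/17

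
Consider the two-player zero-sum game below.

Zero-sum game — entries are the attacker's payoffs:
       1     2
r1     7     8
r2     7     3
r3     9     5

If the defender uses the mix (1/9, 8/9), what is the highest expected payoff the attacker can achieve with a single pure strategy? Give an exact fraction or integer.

r1: (7)·(1/9) + (8)·(8/9) = 71/9.
r2: (7)·(1/9) + (3)·(8/9) = 31/9.
r3: (9)·(1/9) + (5)·(8/9) = 49/9.
The best pure response is r1 with expected payoff 71/9.

71/9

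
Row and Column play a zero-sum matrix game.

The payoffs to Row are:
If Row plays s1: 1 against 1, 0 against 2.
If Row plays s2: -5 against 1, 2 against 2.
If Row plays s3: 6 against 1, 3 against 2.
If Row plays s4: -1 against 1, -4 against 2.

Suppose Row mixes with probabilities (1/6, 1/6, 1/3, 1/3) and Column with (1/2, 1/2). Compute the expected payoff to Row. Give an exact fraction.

1/2

Against (1/2, 1/2), each row's expected payoff is s1: 1/2; s2: -3/2; s3: 9/2; s4: -5/2.
Taking the (1/6, 1/6, 1/3, 1/3)-weighted average: (1/6)·(1/2) + (1/6)·(-3/2) + (1/3)·(9/2) + (1/3)·(-5/2) = 1/2.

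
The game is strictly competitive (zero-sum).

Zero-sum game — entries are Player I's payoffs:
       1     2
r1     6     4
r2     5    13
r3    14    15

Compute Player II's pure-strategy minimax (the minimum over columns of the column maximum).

14

The worst case (largest entry) in each column is 1: 14, 2: 15.
The best (smallest) of these is 14.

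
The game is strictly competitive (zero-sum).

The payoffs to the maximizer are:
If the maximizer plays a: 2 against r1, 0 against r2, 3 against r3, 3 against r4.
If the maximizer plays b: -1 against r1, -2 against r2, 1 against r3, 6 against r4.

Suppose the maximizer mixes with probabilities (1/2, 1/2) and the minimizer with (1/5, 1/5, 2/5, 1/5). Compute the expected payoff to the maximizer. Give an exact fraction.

8/5

Against (1/5, 1/5, 2/5, 1/5), each row's expected payoff is a: 11/5; b: 1.
Taking the (1/2, 1/2)-weighted average: (1/2)·(11/5) + (1/2)·(1) = 8/5.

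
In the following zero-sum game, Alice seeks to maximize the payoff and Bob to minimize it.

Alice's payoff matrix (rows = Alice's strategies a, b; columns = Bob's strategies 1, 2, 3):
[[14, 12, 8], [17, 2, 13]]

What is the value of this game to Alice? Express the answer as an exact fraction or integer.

28/3

Column 1 is strictly dominated by 3 for Bob (it gives Alice more in every row).
The remaining 2×2 game on (a, b) × (2, 3) has no saddle point. Let Alice play a with probability p; indifference gives 12p + 2(1−p) = 8p + 13(1−p), so p = 11/15.
Similarly Bob's optimal q on 2 is 1/3, and the value is 12·(1/3) + (8)·(2/3) = 28/3.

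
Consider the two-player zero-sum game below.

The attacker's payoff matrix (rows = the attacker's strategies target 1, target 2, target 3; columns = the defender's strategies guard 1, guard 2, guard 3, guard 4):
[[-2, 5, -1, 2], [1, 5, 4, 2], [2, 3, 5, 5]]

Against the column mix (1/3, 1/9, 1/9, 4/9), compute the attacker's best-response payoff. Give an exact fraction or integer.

34/9

target 1: (-2)·(1/3) + (5)·(1/9) + (-1)·(1/9) + (2)·(4/9) = 2/3.
target 2: (1)·(1/3) + (5)·(1/9) + (4)·(1/9) + (2)·(4/9) = 20/9.
target 3: (2)·(1/3) + (3)·(1/9) + (5)·(1/9) + (5)·(4/9) = 34/9.
The best pure response is target 3 with expected payoff 34/9.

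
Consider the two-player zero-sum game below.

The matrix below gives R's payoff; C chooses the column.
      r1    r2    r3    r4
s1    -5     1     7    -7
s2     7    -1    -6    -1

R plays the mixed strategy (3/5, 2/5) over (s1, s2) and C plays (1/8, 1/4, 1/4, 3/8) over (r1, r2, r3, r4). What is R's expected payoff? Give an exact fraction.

Against (1/8, 1/4, 1/4, 3/8), each row's expected payoff is s1: -5/4; s2: -5/4.
Taking the (3/5, 2/5)-weighted average: (3/5)·(-5/4) + (2/5)·(-5/4) = -5/4.

-5/4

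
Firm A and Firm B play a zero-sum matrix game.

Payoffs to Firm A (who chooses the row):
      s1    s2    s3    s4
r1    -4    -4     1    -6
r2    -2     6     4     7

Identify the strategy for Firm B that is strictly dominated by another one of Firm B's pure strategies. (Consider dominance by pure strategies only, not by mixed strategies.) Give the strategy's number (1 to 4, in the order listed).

Firm B prefers columns that give Firm A less. Compare s3 with s1: -4 < 1, -2 < 4.
So s1 strictly dominates s3 for Firm B; s3 is strictly dominated.

3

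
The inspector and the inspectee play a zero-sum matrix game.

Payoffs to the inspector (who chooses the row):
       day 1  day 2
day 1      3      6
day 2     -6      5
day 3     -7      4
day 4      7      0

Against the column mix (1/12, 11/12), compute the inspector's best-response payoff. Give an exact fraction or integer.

day 1: (3)·(1/12) + (6)·(11/12) = 23/4.
day 2: (-6)·(1/12) + (5)·(11/12) = 49/12.
day 3: (-7)·(1/12) + (4)·(11/12) = 37/12.
day 4: (7)·(1/12) + (0)·(11/12) = 7/12.
The best pure response is day 1 with expected payoff 23/4.

23/4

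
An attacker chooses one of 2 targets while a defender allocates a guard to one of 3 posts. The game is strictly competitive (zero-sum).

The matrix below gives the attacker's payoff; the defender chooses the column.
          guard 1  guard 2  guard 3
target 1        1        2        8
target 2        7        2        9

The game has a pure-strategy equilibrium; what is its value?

Row minima: 1, 2 → the attacker's maximin is 2.
Column maxima: 7, 2, 9 → the defender's minimax is 2.
They coincide at (target 2, guard 2), so the value is 2.

2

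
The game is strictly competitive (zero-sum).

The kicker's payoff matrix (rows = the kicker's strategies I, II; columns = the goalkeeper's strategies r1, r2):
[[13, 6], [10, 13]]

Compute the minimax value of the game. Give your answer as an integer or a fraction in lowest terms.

Row minima are 6 and 10, so the kicker's maximin is 10; column maxima are 13 and 13, so the goalkeeper's minimax is 13. These differ, so the equilibrium is in mixed strategies.
Let the kicker play I with probability p. The goalkeeper is indifferent when 13p + 10(1−p) = 6p + 13(1−p), giving p = 3/10.
Let the goalkeeper play r1 with probability q. The kicker is indifferent when 13q + 6(1−q) = 10q + 13(1−q), giving q = 7/10.
The value is 13·(7/10) + (6)·(3/10) = 109/10.

109/10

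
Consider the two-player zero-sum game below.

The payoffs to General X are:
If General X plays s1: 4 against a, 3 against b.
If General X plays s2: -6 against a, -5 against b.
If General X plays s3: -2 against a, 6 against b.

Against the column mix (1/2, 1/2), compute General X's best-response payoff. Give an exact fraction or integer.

7/2

s1: (4)·(1/2) + (3)·(1/2) = 7/2.
s2: (-6)·(1/2) + (-5)·(1/2) = -11/2.
s3: (-2)·(1/2) + (6)·(1/2) = 2.
The best pure response is s1 with expected payoff 7/2.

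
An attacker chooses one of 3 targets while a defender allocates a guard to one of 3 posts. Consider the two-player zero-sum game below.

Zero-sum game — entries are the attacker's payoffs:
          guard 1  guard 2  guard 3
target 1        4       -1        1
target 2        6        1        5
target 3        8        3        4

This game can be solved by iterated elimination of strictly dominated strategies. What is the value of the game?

Column guard 1 is strictly dominated by guard 2 for the defender (-1<4, 1<6, 3<8); eliminate guard 1.
Column guard 3 is strictly dominated by guard 2 for the defender (-1<1, 1<5, 3<4); eliminate guard 3.
Row target 2 is strictly dominated by row target 3 (3>1); eliminate target 2.
Row target 1 is strictly dominated by row target 3 (3>-1); eliminate target 1.
Only (target 3, guard 2) remains, with payoff 3.

3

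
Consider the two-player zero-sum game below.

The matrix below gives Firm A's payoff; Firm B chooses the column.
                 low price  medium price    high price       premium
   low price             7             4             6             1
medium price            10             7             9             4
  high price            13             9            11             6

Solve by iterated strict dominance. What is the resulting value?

Column medium price is strictly dominated by premium for Firm B (1<4, 4<7, 6<9); eliminate medium price.
Column high price is strictly dominated by premium for Firm B (1<6, 4<9, 6<11); eliminate high price.
Column low price is strictly dominated by premium for Firm B (1<7, 4<10, 6<13); eliminate low price.
Row medium price is strictly dominated by row high price (6>4); eliminate medium price.
Row low price is strictly dominated by row high price (6>1); eliminate low price.
Only (high price, premium) remains, with payoff 6.

6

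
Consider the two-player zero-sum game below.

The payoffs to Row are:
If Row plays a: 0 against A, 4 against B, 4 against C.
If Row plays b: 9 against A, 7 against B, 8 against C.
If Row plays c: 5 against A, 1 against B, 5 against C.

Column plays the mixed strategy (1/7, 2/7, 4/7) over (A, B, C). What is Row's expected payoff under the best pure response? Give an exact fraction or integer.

a: (0)·(1/7) + (4)·(2/7) + (4)·(4/7) = 24/7.
b: (9)·(1/7) + (7)·(2/7) + (8)·(4/7) = 55/7.
c: (5)·(1/7) + (1)·(2/7) + (5)·(4/7) = 27/7.
The best pure response is b with expected payoff 55/7.

55/7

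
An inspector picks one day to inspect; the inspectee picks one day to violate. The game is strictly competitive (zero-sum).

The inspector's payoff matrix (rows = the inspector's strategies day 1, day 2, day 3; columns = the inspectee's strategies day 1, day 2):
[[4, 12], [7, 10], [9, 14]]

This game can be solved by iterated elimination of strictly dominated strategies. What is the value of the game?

9

Row day 1 is strictly dominated by row day 3 (9>4, 14>12); eliminate day 1.
Column day 2 is strictly dominated by day 1 for the inspectee (7<10, 9<14); eliminate day 2.
Row day 2 is strictly dominated by row day 3 (9>7); eliminate day 2.
Only (day 3, day 1) remains, with payoff 9.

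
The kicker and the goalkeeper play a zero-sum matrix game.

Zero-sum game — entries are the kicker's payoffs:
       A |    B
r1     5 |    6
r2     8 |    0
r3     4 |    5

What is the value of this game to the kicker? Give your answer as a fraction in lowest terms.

16/3

Row r3 is strictly dominated by row r1, so the kicker never plays it.
The remaining 2×2 game on (r1, r2) × (A, B) has no saddle point. Let the kicker play r1 with probability p; indifference gives 5p + 8(1−p) = 6p, so p = 8/9.
Similarly the goalkeeper's optimal q on A is 2/3, and the value is 5·(2/3) + (6)·(1/3) = 16/3.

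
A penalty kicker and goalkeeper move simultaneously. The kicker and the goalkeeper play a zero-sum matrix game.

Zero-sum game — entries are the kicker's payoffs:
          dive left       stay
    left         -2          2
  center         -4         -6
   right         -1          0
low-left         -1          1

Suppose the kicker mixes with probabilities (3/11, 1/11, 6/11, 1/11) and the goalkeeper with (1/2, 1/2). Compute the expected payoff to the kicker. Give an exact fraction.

-8/11

Against (1/2, 1/2), each row's expected payoff is left: 0; center: -5; right: -1/2; low-left: 0.
Taking the (3/11, 1/11, 6/11, 1/11)-weighted average: (3/11)·(0) + (1/11)·(-5) + (6/11)·(-1/2) + (1/11)·(0) = -8/11.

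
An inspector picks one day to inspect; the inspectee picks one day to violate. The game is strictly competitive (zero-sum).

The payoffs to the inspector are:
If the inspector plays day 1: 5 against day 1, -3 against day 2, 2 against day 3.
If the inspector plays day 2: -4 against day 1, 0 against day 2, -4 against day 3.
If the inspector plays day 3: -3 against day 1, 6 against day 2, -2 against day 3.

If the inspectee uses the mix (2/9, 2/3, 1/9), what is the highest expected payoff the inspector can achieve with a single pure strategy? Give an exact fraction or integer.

28/9

day 1: (5)·(2/9) + (-3)·(2/3) + (2)·(1/9) = -2/3.
day 2: (-4)·(2/9) + (0)·(2/3) + (-4)·(1/9) = -4/3.
day 3: (-3)·(2/9) + (6)·(2/3) + (-2)·(1/9) = 28/9.
The best pure response is day 3 with expected payoff 28/9.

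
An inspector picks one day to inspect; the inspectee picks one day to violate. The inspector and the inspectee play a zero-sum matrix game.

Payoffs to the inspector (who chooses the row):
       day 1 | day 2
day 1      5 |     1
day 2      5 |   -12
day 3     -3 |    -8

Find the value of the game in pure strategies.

Row minima: 1, -12, -8 → the inspector's maximin is 1.
Column maxima: 5, 1 → the inspectee's minimax is 1.
They coincide at (day 1, day 2), so the value is 1.

1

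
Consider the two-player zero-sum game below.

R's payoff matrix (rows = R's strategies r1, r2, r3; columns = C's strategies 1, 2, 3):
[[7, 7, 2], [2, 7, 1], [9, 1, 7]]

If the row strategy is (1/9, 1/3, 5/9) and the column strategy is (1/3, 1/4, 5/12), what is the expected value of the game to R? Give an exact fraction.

Against (1/3, 1/4, 5/12), each row's expected payoff is r1: 59/12; r2: 17/6; r3: 37/6.
Taking the (1/9, 1/3, 5/9)-weighted average: (1/9)·(59/12) + (1/3)·(17/6) + (5/9)·(37/6) = 59/12.

59/12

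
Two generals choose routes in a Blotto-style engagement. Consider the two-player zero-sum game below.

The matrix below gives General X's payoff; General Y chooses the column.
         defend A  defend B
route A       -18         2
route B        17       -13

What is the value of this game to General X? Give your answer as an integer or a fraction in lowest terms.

-4

Row minima are -18 and -13, so General X's maximin is -13; column maxima are 17 and 2, so General Y's minimax is 2. These differ, so the equilibrium is in mixed strategies.
Let General X play route A with probability p. General Y is indifferent when −18p + 17(1−p) = 2p − 13(1−p), giving p = 3/5.
Let General Y play defend A with probability q. General X is indifferent when −18q + 2(1−q) = 17q − 13(1−q), giving q = 3/10.
The value is -18·(3/10) + (2)·(7/10) = -4.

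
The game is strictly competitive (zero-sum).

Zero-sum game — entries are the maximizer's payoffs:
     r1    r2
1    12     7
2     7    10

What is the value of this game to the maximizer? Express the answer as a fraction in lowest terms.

71/8

Row minima are 7 and 7, so the maximizer's maximin is 7; column maxima are 12 and 10, so the minimizer's minimax is 10. These differ, so the equilibrium is in mixed strategies.
Let the maximizer play 1 with probability p. The minimizer is indifferent when 12p + 7(1−p) = 7p + 10(1−p), giving p = 3/8.
Let the minimizer play r1 with probability q. The maximizer is indifferent when 12q + 7(1−q) = 7q + 10(1−q), giving q = 3/8.
The value is 12·(3/8) + (7)·(5/8) = 71/8.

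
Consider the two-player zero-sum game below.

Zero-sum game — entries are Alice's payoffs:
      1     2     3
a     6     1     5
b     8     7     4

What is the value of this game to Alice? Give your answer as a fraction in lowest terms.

Column 1 is strictly dominated by 2 for Bob (it gives Alice more in every row).
The remaining 2×2 game on (a, b) × (2, 3) has no saddle point. Let Alice play a with probability p; indifference gives p + 7(1−p) = 5p + 4(1−p), so p = 3/7.
Similarly Bob's optimal q on 2 is 1/7, and the value is 1·(1/7) + (5)·(6/7) = 31/7.

31/7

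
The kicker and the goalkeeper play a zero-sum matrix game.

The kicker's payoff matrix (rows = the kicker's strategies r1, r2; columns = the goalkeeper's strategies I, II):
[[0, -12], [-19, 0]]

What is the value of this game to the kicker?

-228/31

Row minima are -12 and -19, so the kicker's maximin is -12; column maxima are 0 and 0, so the goalkeeper's minimax is 0. These differ, so the equilibrium is in mixed strategies.
Let the kicker play r1 with probability p. The goalkeeper is indifferent when −19(1−p) = −12p, giving p = 19/31.
Let the goalkeeper play I with probability q. The kicker is indifferent when −12(1−q) = −19q, giving q = 12/31.
The value is 0·(12/31) + (-12)·(19/31) = -228/31.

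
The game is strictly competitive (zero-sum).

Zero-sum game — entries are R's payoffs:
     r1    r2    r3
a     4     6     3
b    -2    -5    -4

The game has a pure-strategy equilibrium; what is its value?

3

Row minima: 3, -5 → R's maximin is 3.
Column maxima: 4, 6, 3 → C's minimax is 3.
They coincide at (a, r3), so the value is 3.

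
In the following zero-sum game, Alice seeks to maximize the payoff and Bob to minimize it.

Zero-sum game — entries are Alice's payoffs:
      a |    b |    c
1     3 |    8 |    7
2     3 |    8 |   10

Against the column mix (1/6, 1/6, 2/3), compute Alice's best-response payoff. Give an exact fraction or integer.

1: (3)·(1/6) + (8)·(1/6) + (7)·(2/3) = 13/2.
2: (3)·(1/6) + (8)·(1/6) + (10)·(2/3) = 17/2.
The best pure response is 2 with expected payoff 17/2.

17/2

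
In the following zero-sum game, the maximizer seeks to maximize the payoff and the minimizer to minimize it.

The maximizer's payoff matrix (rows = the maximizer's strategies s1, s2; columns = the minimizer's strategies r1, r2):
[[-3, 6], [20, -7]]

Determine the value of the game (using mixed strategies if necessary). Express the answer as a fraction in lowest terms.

Row minima are -3 and -7, so the maximizer's maximin is -3; column maxima are 20 and 6, so the minimizer's minimax is 6. These differ, so the equilibrium is in mixed strategies.
Let the maximizer play s1 with probability p. The minimizer is indifferent when −3p + 20(1−p) = 6p − 7(1−p), giving p = 3/4.
Let the minimizer play r1 with probability q. The maximizer is indifferent when −3q + 6(1−q) = 20q − 7(1−q), giving q = 13/36.
The value is -3·(13/36) + (6)·(23/36) = 11/4.

11/4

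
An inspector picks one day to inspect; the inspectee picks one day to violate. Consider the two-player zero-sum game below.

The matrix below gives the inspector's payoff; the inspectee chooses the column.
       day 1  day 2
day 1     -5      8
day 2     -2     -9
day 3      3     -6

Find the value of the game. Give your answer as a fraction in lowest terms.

Row day 2 is strictly dominated by row day 3, so the inspector never plays it.
The remaining 2×2 game on (day 1, day 3) × (day 1, day 2) has no saddle point. Let the inspector play day 1 with probability p; indifference gives −5p + 3(1−p) = 8p − 6(1−p), so p = 9/22.
Similarly the inspectee's optimal q on day 1 is 7/11, and the value is -5·(7/11) + (8)·(4/11) = -3/11.

-3/11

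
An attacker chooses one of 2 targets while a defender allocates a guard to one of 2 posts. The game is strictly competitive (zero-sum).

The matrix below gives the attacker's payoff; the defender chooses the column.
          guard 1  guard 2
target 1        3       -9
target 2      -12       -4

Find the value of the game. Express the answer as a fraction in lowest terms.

Row minima are -9 and -12, so the attacker's maximin is -9; column maxima are 3 and -4, so the defender's minimax is -4. These differ, so the equilibrium is in mixed strategies.
Let the attacker play target 1 with probability p. The defender is indifferent when 3p − 12(1−p) = −9p − 4(1−p), giving p = 2/5.
Let the defender play guard 1 with probability q. The attacker is indifferent when 3q − 9(1−q) = −12q − 4(1−q), giving q = 1/4.
The value is 3·(1/4) + (-9)·(3/4) = -6.

-6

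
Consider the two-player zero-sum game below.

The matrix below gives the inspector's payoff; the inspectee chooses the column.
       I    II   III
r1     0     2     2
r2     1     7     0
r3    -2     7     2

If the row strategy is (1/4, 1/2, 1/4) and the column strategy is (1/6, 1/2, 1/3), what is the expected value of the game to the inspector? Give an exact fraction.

Against (1/6, 1/2, 1/3), each row's expected payoff is r1: 5/3; r2: 11/3; r3: 23/6.
Taking the (1/4, 1/2, 1/4)-weighted average: (1/4)·(5/3) + (1/2)·(11/3) + (1/4)·(23/6) = 77/24.

77/24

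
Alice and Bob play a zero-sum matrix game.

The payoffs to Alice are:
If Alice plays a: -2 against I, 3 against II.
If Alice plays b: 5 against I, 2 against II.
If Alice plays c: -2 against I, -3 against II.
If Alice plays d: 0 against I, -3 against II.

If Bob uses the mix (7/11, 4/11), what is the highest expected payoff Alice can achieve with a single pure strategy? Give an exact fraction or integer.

43/11

a: (-2)·(7/11) + (3)·(4/11) = -2/11.
b: (5)·(7/11) + (2)·(4/11) = 43/11.
c: (-2)·(7/11) + (-3)·(4/11) = -26/11.
d: (0)·(7/11) + (-3)·(4/11) = -12/11.
The best pure response is b with expected payoff 43/11.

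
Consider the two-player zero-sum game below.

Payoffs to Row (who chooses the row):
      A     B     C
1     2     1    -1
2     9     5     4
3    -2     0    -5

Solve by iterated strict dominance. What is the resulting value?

4

Column A is strictly dominated by C for Column (-1<2, 4<9, -5<-2); eliminate A.
Row 3 is strictly dominated by row 1 (1>0, -1>-5); eliminate 3.
Column B is strictly dominated by C for Column (-1<1, 4<5); eliminate B.
Row 1 is strictly dominated by row 2 (4>-1); eliminate 1.
Only (2, C) remains, with payoff 4.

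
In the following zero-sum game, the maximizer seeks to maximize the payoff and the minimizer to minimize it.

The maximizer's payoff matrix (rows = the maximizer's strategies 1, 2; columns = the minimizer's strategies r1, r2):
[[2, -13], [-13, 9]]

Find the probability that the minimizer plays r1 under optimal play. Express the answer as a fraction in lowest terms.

22/37

Row minima are -13 and -13, so the maximizer's maximin is -13; column maxima are 2 and 9, so the minimizer's minimax is 2. These differ, so the equilibrium is in mixed strategies.
Let the minimizer play r1 with probability q. The maximizer is indifferent when 2q − 13(1−q) = −13q + 9(1−q), giving q = 22/37.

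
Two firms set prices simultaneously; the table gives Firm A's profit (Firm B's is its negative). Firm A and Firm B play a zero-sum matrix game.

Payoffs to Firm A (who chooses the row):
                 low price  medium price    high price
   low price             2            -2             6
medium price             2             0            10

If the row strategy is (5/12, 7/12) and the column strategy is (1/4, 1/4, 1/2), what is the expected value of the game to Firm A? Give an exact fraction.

Against (1/4, 1/4, 1/2), each row's expected payoff is low price: 3; medium price: 11/2.
Taking the (5/12, 7/12)-weighted average: (5/12)·(3) + (7/12)·(11/2) = 107/24.

107/24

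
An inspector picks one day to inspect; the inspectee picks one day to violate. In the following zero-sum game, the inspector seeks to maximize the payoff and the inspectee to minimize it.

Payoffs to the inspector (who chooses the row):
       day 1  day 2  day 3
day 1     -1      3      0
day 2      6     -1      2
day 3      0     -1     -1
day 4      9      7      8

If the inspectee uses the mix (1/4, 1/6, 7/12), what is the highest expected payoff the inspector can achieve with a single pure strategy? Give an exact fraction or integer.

97/12

day 1: (-1)·(1/4) + (3)·(1/6) + (0)·(7/12) = 1/4.
day 2: (6)·(1/4) + (-1)·(1/6) + (2)·(7/12) = 5/2.
day 3: (0)·(1/4) + (-1)·(1/6) + (-1)·(7/12) = -3/4.
day 4: (9)·(1/4) + (7)·(1/6) + (8)·(7/12) = 97/12.
The best pure response is day 4 with expected payoff 97/12.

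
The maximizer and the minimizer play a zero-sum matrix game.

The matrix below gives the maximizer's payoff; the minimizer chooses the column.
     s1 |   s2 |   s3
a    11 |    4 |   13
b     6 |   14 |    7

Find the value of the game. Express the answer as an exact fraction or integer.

26/3

Column s3 is strictly dominated by s1 for the minimizer (it gives the maximizer more in every row).
The remaining 2×2 game on (a, b) × (s1, s2) has no saddle point. Let the maximizer play a with probability p; indifference gives 11p + 6(1−p) = 4p + 14(1−p), so p = 8/15.
Similarly the minimizer's optimal q on s1 is 2/3, and the value is 11·(2/3) + (4)·(1/3) = 26/3.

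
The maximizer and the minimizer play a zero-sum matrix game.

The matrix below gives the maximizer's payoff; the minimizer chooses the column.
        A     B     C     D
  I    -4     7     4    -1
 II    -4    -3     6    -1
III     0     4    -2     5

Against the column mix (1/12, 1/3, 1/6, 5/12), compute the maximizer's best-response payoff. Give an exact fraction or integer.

37/12

I: (-4)·(1/12) + (7)·(1/3) + (4)·(1/6) + (-1)·(5/12) = 9/4.
II: (-4)·(1/12) + (-3)·(1/3) + (6)·(1/6) + (-1)·(5/12) = -3/4.
III: (0)·(1/12) + (4)·(1/3) + (-2)·(1/6) + (5)·(5/12) = 37/12.
The best pure response is III with expected payoff 37/12.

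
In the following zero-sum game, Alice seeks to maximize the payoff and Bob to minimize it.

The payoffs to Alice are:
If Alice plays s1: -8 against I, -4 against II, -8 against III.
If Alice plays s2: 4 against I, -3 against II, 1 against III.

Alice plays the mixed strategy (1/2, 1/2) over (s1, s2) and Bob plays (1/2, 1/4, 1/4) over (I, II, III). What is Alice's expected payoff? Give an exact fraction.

Against (1/2, 1/4, 1/4), each row's expected payoff is s1: -7; s2: 3/2.
Taking the (1/2, 1/2)-weighted average: (1/2)·(-7) + (1/2)·(3/2) = -11/4.

-11/4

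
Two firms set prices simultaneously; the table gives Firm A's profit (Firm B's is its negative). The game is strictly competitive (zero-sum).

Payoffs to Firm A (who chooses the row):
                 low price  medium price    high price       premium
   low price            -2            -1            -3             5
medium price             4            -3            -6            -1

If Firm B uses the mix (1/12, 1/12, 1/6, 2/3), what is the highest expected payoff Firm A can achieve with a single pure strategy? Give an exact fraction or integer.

low price: (-2)·(1/12) + (-1)·(1/12) + (-3)·(1/6) + (5)·(2/3) = 31/12.
medium price: (4)·(1/12) + (-3)·(1/12) + (-6)·(1/6) + (-1)·(2/3) = -19/12.
The best pure response is low price with expected payoff 31/12.

31/12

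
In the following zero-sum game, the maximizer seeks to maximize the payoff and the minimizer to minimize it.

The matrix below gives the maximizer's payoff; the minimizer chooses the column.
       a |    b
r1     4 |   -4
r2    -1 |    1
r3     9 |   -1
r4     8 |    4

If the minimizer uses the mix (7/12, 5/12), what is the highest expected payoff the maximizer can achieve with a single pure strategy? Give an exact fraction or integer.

r1: (4)·(7/12) + (-4)·(5/12) = 2/3.
r2: (-1)·(7/12) + (1)·(5/12) = -1/6.
r3: (9)·(7/12) + (-1)·(5/12) = 29/6.
r4: (8)·(7/12) + (4)·(5/12) = 19/3.
The best pure response is r4 with expected payoff 19/3.

19/3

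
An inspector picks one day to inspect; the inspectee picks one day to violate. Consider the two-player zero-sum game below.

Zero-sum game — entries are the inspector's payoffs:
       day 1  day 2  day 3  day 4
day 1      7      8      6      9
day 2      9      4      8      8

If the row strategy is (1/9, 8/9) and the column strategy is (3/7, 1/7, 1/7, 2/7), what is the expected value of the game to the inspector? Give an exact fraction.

493/63

Against (3/7, 1/7, 1/7, 2/7), each row's expected payoff is day 1: 53/7; day 2: 55/7.
Taking the (1/9, 8/9)-weighted average: (1/9)·(53/7) + (8/9)·(55/7) = 493/63.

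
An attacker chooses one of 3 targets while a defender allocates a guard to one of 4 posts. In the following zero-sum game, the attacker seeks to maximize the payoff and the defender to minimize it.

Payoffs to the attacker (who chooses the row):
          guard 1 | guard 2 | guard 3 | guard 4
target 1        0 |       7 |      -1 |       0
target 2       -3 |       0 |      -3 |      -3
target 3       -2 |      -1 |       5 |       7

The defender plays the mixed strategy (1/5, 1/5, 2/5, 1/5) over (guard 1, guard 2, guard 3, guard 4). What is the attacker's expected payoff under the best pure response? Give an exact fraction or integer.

target 1: (0)·(1/5) + (7)·(1/5) + (-1)·(2/5) + (0)·(1/5) = 1.
target 2: (-3)·(1/5) + (0)·(1/5) + (-3)·(2/5) + (-3)·(1/5) = -12/5.
target 3: (-2)·(1/5) + (-1)·(1/5) + (5)·(2/5) + (7)·(1/5) = 14/5.
The best pure response is target 3 with expected payoff 14/5.

14/5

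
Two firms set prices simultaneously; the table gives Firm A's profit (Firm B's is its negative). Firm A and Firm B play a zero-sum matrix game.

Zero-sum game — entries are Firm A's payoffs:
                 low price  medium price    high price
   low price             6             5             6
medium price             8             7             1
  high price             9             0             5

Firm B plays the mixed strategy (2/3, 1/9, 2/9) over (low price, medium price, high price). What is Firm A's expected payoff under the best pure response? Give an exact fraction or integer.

64/9

low price: (6)·(2/3) + (5)·(1/9) + (6)·(2/9) = 53/9.
medium price: (8)·(2/3) + (7)·(1/9) + (1)·(2/9) = 19/3.
high price: (9)·(2/3) + (0)·(1/9) + (5)·(2/9) = 64/9.
The best pure response is high price with expected payoff 64/9.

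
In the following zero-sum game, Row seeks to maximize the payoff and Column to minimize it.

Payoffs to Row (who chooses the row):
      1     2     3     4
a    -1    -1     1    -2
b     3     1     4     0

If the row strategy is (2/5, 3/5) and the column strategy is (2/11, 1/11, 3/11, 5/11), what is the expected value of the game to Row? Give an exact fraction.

Against (2/11, 1/11, 3/11, 5/11), each row's expected payoff is a: -10/11; b: 19/11.
Taking the (2/5, 3/5)-weighted average: (2/5)·(-10/11) + (3/5)·(19/11) = 37/55.

37/55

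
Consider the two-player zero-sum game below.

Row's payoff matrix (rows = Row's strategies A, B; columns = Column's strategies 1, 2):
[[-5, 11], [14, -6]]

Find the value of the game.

Row minima are -5 and -6, so Row's maximin is -5; column maxima are 14 and 11, so Column's minimax is 11. These differ, so the equilibrium is in mixed strategies.
Let Row play A with probability p. Column is indifferent when −5p + 14(1−p) = 11p − 6(1−p), giving p = 5/9.
Let Column play 1 with probability q. Row is indifferent when −5q + 11(1−q) = 14q − 6(1−q), giving q = 17/36.
The value is -5·(17/36) + (11)·(19/36) = 31/9.

31/9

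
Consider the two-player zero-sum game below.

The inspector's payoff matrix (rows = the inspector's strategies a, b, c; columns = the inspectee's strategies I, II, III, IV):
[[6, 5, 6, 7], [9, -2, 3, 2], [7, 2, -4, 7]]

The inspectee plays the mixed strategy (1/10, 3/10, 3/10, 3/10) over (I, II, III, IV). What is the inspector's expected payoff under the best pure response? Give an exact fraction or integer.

6

a: (6)·(1/10) + (5)·(3/10) + (6)·(3/10) + (7)·(3/10) = 6.
b: (9)·(1/10) + (-2)·(3/10) + (3)·(3/10) + (2)·(3/10) = 9/5.
c: (7)·(1/10) + (2)·(3/10) + (-4)·(3/10) + (7)·(3/10) = 11/5.
The best pure response is a with expected payoff 6.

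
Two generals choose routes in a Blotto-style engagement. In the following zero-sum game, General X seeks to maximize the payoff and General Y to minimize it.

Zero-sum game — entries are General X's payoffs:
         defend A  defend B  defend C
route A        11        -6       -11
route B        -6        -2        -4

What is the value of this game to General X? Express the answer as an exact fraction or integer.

-55/12

Column defend B is strictly dominated by defend C for General Y (it gives General X more in every row).
The remaining 2×2 game on (route A, route B) × (defend A, defend C) has no saddle point. Let General X play route A with probability p; indifference gives 11p − 6(1−p) = −11p − 4(1−p), so p = 1/12.
Similarly General Y's optimal q on defend A is 7/24, and the value is 11·(7/24) + (-11)·(17/24) = -55/12.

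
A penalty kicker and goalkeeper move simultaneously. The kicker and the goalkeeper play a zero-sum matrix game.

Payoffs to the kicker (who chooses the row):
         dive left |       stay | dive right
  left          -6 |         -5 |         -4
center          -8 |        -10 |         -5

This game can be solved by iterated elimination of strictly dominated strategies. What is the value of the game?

-6

Row center is strictly dominated by row left (-6>-8, -5>-10, -4>-5); eliminate center.
Column dive right is strictly dominated by dive left for the goalkeeper (-6<-4); eliminate dive right.
Column stay is strictly dominated by dive left for the goalkeeper (-6<-5); eliminate stay.
Only (left, dive left) remains, with payoff -6.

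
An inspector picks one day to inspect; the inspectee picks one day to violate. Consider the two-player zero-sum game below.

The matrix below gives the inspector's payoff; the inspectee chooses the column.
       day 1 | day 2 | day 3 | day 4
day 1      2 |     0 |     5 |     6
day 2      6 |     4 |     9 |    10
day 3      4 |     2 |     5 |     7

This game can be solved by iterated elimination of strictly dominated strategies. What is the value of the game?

4

Row day 1 is strictly dominated by row day 2 (6>2, 4>0, 9>5, 10>6); eliminate day 1.
Row day 3 is strictly dominated by row day 2 (6>4, 4>2, 9>5, 10>7); eliminate day 3.
Column day 1 is strictly dominated by day 2 for the inspectee (4<6); eliminate day 1.
Column day 4 is strictly dominated by day 2 for the inspectee (4<10); eliminate day 4.
Column day 3 is strictly dominated by day 2 for the inspectee (4<9); eliminate day 3.
Only (day 2, day 2) remains, with payoff 4.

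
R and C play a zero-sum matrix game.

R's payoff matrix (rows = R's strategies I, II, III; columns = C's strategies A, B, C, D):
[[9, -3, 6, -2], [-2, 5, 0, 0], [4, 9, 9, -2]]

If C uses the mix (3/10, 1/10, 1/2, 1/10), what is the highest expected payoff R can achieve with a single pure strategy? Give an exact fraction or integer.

I: (9)·(3/10) + (-3)·(1/10) + (6)·(1/2) + (-2)·(1/10) = 26/5.
II: (-2)·(3/10) + (5)·(1/10) + (0)·(1/2) + (0)·(1/10) = -1/10.
III: (4)·(3/10) + (9)·(1/10) + (9)·(1/2) + (-2)·(1/10) = 32/5.
The best pure response is III with expected payoff 32/5.

32/5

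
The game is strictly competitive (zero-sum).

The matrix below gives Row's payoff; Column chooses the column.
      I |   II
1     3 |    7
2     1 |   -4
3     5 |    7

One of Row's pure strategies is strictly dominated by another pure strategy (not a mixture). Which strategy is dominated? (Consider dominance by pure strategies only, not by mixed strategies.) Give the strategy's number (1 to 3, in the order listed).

2

Compare 2 with 1: 3 > 1, 7 > -4.
So 1 strictly dominates 2 for Row; 2 is strictly dominated.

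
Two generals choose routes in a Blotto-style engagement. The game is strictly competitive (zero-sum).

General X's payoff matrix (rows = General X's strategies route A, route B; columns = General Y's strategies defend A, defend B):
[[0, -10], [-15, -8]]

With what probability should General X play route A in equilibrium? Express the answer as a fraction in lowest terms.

Row minima are -10 and -15, so General X's maximin is -10; column maxima are 0 and -8, so General Y's minimax is -8. These differ, so the equilibrium is in mixed strategies.
Let General X play route A with probability p. General Y is indifferent when −15(1−p) = −10p − 8(1−p), giving p = 7/17.

7/17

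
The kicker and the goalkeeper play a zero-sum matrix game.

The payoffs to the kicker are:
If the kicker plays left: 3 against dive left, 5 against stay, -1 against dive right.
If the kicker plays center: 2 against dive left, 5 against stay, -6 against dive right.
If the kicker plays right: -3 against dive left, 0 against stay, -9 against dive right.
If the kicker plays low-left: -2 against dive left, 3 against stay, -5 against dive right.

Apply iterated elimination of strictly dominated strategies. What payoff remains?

-1

Row low-left is strictly dominated by row left (3>-2, 5>3, -1>-5); eliminate low-left.
Column stay is strictly dominated by dive left for the goalkeeper (3<5, 2<5, -3<0); eliminate stay.
Row center is strictly dominated by row left (3>2, -1>-6); eliminate center.
Row right is strictly dominated by row left (3>-3, -1>-9); eliminate right.
Column dive left is strictly dominated by dive right for the goalkeeper (-1<3); eliminate dive left.
Only (left, dive right) remains, with payoff -1.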